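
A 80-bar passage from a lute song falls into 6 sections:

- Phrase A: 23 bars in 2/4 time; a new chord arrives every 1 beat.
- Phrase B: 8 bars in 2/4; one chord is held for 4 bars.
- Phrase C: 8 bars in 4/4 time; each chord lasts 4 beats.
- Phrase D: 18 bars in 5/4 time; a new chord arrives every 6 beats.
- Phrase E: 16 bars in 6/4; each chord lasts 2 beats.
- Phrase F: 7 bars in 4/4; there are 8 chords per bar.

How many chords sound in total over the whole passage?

A has 46 beats and chords last 1 each, so 46 chords.
B has 16 beats and chords last 8 each, so 2 chords.
C has 32 beats and chords last 4 each, so 8 chords.
D has 90 beats and chords last 6 each, so 15 chords.
E has 96 beats and chords last 2 each, so 48 chords.
F has 28 beats and chords last 0.5 each, so 56 chords.
Total: 46 + 2 + 8 + 15 + 48 + 56 = 175.

175 chords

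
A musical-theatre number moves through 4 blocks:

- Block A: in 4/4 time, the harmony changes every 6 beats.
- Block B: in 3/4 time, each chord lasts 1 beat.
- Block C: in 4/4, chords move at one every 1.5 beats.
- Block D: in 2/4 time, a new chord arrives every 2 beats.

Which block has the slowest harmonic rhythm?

A: each chord is 6 beats in 4/4, so 2/3 per bar.
B: each chord is 1 beat in 3/4, so 3 per bar.
C: each chord is 1.5 beats in 4/4, so 8/3 per bar.
D: each chord is 2 beats in 2/4, so 1 per bar.
Slowest is A at 2/3 chords/bar.

Block A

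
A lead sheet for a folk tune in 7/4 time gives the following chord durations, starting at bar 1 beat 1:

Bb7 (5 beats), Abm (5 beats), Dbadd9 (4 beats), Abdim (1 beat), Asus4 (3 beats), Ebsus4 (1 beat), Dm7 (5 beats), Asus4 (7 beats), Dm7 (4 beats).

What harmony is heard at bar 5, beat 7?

Dm7

Beat 7 of bar 5 is beat (5−1)×7 + 7 = 35 overall.
Running totals: Bb7 ends at 5, Abm ends at 10, Dbadd9 ends at 14, Abdim ends at 15, Asus4 ends at 18, Ebsus4 ends at 19, Dm7 ends at 24, Asus4 ends at 31, Dm7 ends at 35.
Beat 35 falls within Dm7.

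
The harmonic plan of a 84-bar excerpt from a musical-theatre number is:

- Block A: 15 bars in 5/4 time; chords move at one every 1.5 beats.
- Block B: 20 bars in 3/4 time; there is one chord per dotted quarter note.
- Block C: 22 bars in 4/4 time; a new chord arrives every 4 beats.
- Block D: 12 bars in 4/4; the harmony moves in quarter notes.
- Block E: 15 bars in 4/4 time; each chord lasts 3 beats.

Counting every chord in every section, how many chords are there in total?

A: 15·5 = 75 beats, 75/1.5 = 50 chords.
B: 20·3 = 60 beats, 60/1.5 = 40 chords.
C: 22·4 = 88 beats, 88/4 = 22 chords.
D: 12·4 = 48 beats, 48/1 = 48 chords.
E: 15·4 = 60 beats, 60/3 = 20 chords.
Total: 50 + 40 + 22 + 48 + 20 = 180.

180 chords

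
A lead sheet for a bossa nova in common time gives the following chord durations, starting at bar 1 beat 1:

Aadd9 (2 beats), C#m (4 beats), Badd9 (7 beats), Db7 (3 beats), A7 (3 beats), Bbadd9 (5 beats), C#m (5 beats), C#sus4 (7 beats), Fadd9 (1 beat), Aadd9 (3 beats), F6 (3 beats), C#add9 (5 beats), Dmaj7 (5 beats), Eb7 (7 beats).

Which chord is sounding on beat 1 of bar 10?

Beat 1 of bar 10 is beat (10−1)×4 + 1 = 37 overall.
Running totals: Aadd9 ends at 2, C#m ends at 6, Badd9 ends at 13, Db7 ends at 16, A7 ends at 19, Bbadd9 ends at 24, C#m ends at 29, C#sus4 ends at 36, Fadd9 ends at 37.
Beat 37 falls within Fadd9.

Fadd9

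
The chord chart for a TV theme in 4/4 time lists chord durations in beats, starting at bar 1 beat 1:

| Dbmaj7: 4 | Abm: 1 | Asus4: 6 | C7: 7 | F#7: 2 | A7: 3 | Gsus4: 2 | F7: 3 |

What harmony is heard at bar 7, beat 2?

Beat 2 of bar 7 is beat (7−1)×4 + 2 = 26 overall.
Running totals: Dbmaj7 ends at 4, Abm ends at 5, Asus4 ends at 11, C7 ends at 18, F#7 ends at 20, A7 ends at 23, Gsus4 ends at 25, F7 ends at 28.
Beat 26 falls within F7.

F7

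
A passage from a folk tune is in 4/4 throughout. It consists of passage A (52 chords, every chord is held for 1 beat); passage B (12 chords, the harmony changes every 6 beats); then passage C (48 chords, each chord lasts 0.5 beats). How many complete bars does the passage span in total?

A: 52 × 1 = 52 beats = 13 bars.
B: 12 × 6 = 72 beats = 18 bars.
C: 48 × 0.5 = 24 beats = 6 bars.
Total: 13 + 18 + 6 = 37 bars.

37 bars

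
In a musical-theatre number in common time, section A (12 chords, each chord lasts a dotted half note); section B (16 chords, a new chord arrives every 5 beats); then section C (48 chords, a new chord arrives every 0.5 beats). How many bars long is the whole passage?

35 bars

A: 12 × 3 = 36 beats = 9 bars.
B: 16 × 5 = 80 beats = 20 bars.
C: 48 × 0.5 = 24 beats = 6 bars.
Total: 9 + 20 + 6 = 35 bars.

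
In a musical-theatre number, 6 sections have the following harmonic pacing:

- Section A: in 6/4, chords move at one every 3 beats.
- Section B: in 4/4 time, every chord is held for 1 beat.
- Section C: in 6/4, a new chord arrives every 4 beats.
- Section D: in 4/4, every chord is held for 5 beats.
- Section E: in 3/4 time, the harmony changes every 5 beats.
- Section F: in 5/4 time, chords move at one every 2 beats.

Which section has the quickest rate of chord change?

Section B

A: each chord is 3 beats in 6/4, so 2 per bar.
B: each chord is 1 beat in 4/4, so 4 per bar.
C: each chord is 4 beats in 6/4, so 1.5 per bar.
D: each chord is 5 beats in 4/4, so 0.8 per bar.
E: each chord is 5 beats in 3/4, so 0.6 per bar.
F: each chord is 2 beats in 5/4, so 2.5 per bar.
Fastest is B at 4 chords/bar.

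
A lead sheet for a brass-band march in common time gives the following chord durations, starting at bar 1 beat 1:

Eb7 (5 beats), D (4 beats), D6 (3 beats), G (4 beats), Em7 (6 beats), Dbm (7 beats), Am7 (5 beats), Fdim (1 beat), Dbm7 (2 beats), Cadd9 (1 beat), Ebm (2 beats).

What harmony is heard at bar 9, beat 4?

Dbm7

Beat 4 of bar 9 is beat (9−1)×4 + 4 = 36 overall.
Running totals: Eb7 ends at 5, D ends at 9, D6 ends at 12, G ends at 16, Em7 ends at 22, Dbm ends at 29, Am7 ends at 34, Fdim ends at 35, Dbm7 ends at 37.
Beat 36 falls within Dbm7.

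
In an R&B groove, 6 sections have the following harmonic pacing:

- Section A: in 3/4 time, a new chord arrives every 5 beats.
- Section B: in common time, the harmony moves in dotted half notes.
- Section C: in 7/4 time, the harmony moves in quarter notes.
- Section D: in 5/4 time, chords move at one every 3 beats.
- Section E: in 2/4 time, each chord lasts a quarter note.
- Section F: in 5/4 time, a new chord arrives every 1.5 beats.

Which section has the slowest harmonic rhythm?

A: 3/5 = 0.6 chords/bar.
B: 4/3 = 4/3 chords/bar.
C: 7/1 = 7 chords/bar.
D: 5/3 = 5/3 chords/bar.
E: 2/1 = 2 chords/bar.
F: 5/1.5 = 10/3 chords/bar.
Slowest is A at 0.6 chords/bar.

Section A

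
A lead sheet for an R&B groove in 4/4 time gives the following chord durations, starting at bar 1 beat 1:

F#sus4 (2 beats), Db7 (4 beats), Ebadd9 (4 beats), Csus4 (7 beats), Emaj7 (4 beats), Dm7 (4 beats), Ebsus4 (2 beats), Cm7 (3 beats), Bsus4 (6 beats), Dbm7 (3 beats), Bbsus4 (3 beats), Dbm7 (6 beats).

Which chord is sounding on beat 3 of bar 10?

Dbm7

Beat 3 of bar 10 is beat (10−1)×4 + 3 = 39 overall.
Running totals: F#sus4 ends at 2, Db7 ends at 6, Ebadd9 ends at 10, Csus4 ends at 17, Emaj7 ends at 21, Dm7 ends at 25, Ebsus4 ends at 27, Cm7 ends at 30, Bsus4 ends at 36, Dbm7 ends at 39.
Beat 39 falls within Dbm7.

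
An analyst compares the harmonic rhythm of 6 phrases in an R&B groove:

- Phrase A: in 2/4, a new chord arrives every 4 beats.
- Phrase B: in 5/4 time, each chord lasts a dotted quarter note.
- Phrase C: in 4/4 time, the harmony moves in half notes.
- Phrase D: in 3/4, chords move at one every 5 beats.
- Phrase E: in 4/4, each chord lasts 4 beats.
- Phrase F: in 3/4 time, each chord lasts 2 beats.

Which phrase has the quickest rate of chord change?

Phrase B

A: 2/4 = 0.5 chords/bar.
B: 5/1.5 = 10/3 chords/bar.
C: 4/2 = 2 chords/bar.
D: 3/5 = 0.6 chords/bar.
E: 4/4 = 1 chord/bar.
F: 3/2 = 1.5 chords/bar.
Fastest is B at 10/3 chords/bar.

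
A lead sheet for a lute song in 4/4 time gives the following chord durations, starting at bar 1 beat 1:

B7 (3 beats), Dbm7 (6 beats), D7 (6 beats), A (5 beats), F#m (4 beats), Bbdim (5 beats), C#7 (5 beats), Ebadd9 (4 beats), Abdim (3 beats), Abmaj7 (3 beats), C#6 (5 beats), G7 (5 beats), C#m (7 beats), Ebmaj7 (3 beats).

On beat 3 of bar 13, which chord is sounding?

G7

Beat 3 of bar 13 is beat (13−1)×4 + 3 = 51 overall.
Running totals: B7 ends at 3, Dbm7 ends at 9, D7 ends at 15, A ends at 20, F#m ends at 24, Bbdim ends at 29, C#7 ends at 34, Ebadd9 ends at 38, Abdim ends at 41, Abmaj7 ends at 44, C#6 ends at 49, G7 ends at 54.
Beat 51 falls within G7.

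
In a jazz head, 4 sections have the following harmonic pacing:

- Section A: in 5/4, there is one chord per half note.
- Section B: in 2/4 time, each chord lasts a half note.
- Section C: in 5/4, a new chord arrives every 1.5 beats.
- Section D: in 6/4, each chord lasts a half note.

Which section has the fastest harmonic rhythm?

Section C

A: 5/2 = 2.5 chords/bar.
B: 2/2 = 1 chord/bar.
C: 5/1.5 = 10/3 chords/bar.
D: 6/2 = 3 chords/bar.
Fastest is C at 10/3 chords/bar.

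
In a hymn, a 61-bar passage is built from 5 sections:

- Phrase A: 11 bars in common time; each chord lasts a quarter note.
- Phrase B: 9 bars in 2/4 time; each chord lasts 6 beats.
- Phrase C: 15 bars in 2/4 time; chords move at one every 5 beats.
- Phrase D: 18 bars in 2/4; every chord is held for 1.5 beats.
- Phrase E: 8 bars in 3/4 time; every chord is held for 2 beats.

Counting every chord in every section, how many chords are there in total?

89 chords

A has 44 beats and chords last 1 each, so 44 chords.
B has 18 beats and chords last 6 each, so 3 chords.
C has 30 beats and chords last 5 each, so 6 chords.
D has 36 beats and chords last 1.5 each, so 24 chords.
E has 24 beats and chords last 2 each, so 12 chords.
Total: 44 + 3 + 6 + 24 + 12 = 89.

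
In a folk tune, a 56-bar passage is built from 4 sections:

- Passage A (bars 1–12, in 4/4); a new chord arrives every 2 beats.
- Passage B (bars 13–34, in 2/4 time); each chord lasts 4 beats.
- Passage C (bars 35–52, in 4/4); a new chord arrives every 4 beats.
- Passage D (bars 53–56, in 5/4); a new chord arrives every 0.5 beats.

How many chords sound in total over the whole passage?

93 chords

A: 12·4 = 48 beats, 48/2 = 24 chords.
B: 22·2 = 44 beats, 44/4 = 11 chords.
C: 18·4 = 72 beats, 72/4 = 18 chords.
D: 4·5 = 20 beats, 20/0.5 = 40 chords.
Total: 24 + 11 + 18 + 40 = 93.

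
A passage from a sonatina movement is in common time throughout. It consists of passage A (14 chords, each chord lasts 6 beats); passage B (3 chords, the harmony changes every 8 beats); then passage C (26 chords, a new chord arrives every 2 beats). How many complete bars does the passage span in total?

40 bars

A: 14 × 6 = 84 beats = 21 bars.
B: 3 × 8 = 24 beats = 6 bars.
C: 26 × 2 = 52 beats = 13 bars.
Total: 21 + 6 + 13 = 40 bars.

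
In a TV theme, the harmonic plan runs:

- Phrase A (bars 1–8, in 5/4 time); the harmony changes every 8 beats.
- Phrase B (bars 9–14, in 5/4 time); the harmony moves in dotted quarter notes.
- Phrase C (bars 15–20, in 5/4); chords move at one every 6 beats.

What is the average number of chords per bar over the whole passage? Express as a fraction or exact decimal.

A: 8 × 5 = 40 beats ÷ 8 = 5 chords.
B: 6 × 5 = 30 beats ÷ 1.5 = 20 chords.
C: 6 × 5 = 30 beats ÷ 6 = 5 chords.
Overall: 30 chords over 20 bars → 30/20 = 1.5 chords per bar.

1.5 chords per bar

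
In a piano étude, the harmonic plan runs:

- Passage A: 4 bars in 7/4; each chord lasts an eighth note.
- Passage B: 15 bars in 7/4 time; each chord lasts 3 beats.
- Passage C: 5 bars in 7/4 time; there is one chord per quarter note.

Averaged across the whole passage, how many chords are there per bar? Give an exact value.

5.25 chords per bar

A: 4 bars of 7 beats is 28 beats; at 0.5 beats each that's 56 chords.
B: 15 bars of 7 beats is 105 beats; at 3 beats each that's 35 chords.
C: 5 bars of 7 beats is 35 beats; at 1 beat each that's 35 chords.
Overall: 126 chords over 24 bars → 126/24 = 5.25 chords per bar.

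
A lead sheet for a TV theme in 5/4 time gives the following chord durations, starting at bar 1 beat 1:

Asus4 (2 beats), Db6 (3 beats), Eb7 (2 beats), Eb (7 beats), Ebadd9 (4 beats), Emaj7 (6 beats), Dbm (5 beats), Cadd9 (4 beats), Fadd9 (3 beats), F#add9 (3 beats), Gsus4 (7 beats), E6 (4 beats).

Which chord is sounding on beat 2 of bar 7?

Beat 2 of bar 7 is beat (7−1)×5 + 2 = 32 overall.
Running totals: Asus4 ends at 2, Db6 ends at 5, Eb7 ends at 7, Eb ends at 14, Ebadd9 ends at 18, Emaj7 ends at 24, Dbm ends at 29, Cadd9 ends at 33.
Beat 32 falls within Cadd9.

Cadd9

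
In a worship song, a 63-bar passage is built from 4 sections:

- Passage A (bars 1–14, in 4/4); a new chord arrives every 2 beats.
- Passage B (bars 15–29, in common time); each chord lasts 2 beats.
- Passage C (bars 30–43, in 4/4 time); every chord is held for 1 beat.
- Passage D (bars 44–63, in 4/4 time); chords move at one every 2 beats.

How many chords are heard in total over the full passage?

A has 56 beats and chords last 2 each, so 28 chords.
B has 60 beats and chords last 2 each, so 30 chords.
C has 56 beats and chords last 1 each, so 56 chords.
D has 80 beats and chords last 2 each, so 40 chords.
Total: 28 + 30 + 56 + 40 = 154.

154 chords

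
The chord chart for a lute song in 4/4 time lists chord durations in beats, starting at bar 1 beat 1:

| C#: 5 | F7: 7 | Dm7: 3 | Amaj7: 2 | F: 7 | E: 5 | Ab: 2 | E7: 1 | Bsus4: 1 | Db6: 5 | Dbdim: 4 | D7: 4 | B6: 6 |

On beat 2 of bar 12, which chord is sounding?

Beat 2 of bar 12 is beat (12−1)×4 + 2 = 46 overall.
Running totals: C# ends at 5, F7 ends at 12, Dm7 ends at 15, Amaj7 ends at 17, F ends at 24, E ends at 29, Ab ends at 31, E7 ends at 32, Bsus4 ends at 33, Db6 ends at 38, Dbdim ends at 42, D7 ends at 46.
Beat 46 falls within D7.

D7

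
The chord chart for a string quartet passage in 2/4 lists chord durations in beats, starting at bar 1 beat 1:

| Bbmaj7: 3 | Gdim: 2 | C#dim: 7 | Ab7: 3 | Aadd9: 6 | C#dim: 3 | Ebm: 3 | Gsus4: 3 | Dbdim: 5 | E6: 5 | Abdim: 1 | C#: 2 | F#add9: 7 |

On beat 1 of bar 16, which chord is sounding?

Beat 1 of bar 16 is beat (16−1)×2 + 1 = 31 overall.
Running totals: Bbmaj7 ends at 3, Gdim ends at 5, C#dim ends at 12, Ab7 ends at 15, Aadd9 ends at 21, C#dim ends at 24, Ebm ends at 27, Gsus4 ends at 30, Dbdim ends at 35.
Beat 31 falls within Dbdim.

Dbdim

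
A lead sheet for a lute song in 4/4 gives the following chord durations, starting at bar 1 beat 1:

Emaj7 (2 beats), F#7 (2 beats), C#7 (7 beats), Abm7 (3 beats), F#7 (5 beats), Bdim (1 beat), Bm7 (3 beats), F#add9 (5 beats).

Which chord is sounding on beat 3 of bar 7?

F#add9

Beat 3 of bar 7 is beat (7−1)×4 + 3 = 27 overall.
Running totals: Emaj7 ends at 2, F#7 ends at 4, C#7 ends at 11, Abm7 ends at 14, F#7 ends at 19, Bdim ends at 20, Bm7 ends at 23, F#add9 ends at 28.
Beat 27 falls within F#add9.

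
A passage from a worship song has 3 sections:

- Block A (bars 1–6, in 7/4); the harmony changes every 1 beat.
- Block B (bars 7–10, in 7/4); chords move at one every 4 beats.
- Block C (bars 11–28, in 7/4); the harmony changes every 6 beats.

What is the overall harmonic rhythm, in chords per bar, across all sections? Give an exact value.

A: 6 bars of 7 beats is 42 beats; at 1 beat each that's 42 chords.
B: 4 bars of 7 beats is 28 beats; at 4 beats each that's 7 chords.
C: 18 bars of 7 beats is 126 beats; at 6 beats each that's 21 chords.
Overall: 70 chords over 28 bars → 70/28 = 2.5 chords per bar.

2.5 chords per bar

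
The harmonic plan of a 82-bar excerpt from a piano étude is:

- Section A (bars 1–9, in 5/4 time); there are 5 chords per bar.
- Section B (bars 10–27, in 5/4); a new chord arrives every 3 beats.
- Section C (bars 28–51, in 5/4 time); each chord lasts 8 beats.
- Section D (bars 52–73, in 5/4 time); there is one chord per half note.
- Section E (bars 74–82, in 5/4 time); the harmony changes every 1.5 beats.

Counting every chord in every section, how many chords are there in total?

A: 9·5 = 45 beats, 45/1 = 45 chords.
B: 18·5 = 90 beats, 90/3 = 30 chords.
C: 24·5 = 120 beats, 120/8 = 15 chords.
D: 22·5 = 110 beats, 110/2 = 55 chords.
E: 9·5 = 45 beats, 45/1.5 = 30 chords.
Total: 45 + 30 + 15 + 55 + 30 = 175.

175 chords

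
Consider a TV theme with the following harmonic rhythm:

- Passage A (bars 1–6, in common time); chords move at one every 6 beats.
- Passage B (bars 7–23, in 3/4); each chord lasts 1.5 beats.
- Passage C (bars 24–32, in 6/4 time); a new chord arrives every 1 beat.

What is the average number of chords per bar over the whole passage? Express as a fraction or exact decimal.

A: 6 bars of 4 beats is 24 beats; at 6 beats each that's 4 chords.
B: 17 bars of 3 beats is 51 beats; at 1.5 beats each that's 34 chords.
C: 9 bars of 6 beats is 54 beats; at 1 beat each that's 54 chords.
Overall: 92 chords over 32 bars → 92/32 = 2.875 chords per bar.

2.875 chords per bar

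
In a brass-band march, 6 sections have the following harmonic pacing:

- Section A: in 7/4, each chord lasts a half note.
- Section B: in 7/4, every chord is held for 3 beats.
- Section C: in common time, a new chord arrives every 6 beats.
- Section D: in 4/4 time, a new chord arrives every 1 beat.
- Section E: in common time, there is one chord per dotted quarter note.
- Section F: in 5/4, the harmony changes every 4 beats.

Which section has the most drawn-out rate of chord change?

A: 7/2 = 3.5 chords/bar.
B: 7/3 = 7/3 chords/bar.
C: 4/6 = 2/3 chords/bar.
D: 4/1 = 4 chords/bar.
E: 4/1.5 = 8/3 chords/bar.
F: 5/4 = 1.25 chords/bar.
Slowest is C at 2/3 chords/bar.

Section C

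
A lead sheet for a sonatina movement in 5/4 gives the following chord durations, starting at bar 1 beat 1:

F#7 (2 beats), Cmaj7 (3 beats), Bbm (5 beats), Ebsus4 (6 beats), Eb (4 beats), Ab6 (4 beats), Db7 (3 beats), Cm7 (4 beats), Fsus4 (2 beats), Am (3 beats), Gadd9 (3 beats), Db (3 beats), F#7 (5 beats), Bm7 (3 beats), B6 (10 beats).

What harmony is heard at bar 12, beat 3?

B6

Beat 3 of bar 12 is beat (12−1)×5 + 3 = 58 overall.
Running totals: F#7 ends at 2, Cmaj7 ends at 5, Bbm ends at 10, Ebsus4 ends at 16, Eb ends at 20, Ab6 ends at 24, Db7 ends at 27, Cm7 ends at 31, Fsus4 ends at 33, Am ends at 36, Gadd9 ends at 39, Db ends at 42, F#7 ends at 47, Bm7 ends at 50, B6 ends at 60.
Beat 58 falls within B6.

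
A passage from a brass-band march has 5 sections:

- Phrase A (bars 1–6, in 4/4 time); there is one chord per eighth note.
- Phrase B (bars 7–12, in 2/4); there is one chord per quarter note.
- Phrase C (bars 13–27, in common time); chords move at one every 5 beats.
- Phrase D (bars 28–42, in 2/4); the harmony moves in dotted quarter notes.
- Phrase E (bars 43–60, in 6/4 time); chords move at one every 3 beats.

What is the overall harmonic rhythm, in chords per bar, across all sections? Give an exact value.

32/15 chords per bar

A: 6 × 4 = 24 beats ÷ 0.5 = 48 chords.
B: 6 × 2 = 12 beats ÷ 1 = 12 chords.
C: 15 × 4 = 60 beats ÷ 5 = 12 chords.
D: 15 × 2 = 30 beats ÷ 1.5 = 20 chords.
E: 18 × 6 = 108 beats ÷ 3 = 36 chords.
Overall: 128 chords over 60 bars → 128/60 = 32/15 chords per bar.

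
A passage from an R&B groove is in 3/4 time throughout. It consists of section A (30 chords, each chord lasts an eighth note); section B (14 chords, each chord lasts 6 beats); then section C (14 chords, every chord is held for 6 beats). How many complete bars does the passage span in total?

A: 30 × 0.5 = 15 beats = 5 bars.
B: 14 × 6 = 84 beats = 28 bars.
C: 14 × 6 = 84 beats = 28 bars.
Total: 5 + 28 + 28 = 61 bars.

61 bars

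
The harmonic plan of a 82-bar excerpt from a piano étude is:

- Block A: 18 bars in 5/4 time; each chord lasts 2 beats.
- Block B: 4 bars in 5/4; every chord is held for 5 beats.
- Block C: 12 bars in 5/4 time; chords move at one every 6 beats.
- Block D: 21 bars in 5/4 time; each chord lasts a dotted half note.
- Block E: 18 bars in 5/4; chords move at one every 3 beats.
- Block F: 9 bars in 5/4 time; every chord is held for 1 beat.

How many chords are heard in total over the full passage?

169 chords

A has 90 beats and chords last 2 each, so 45 chords.
B has 20 beats and chords last 5 each, so 4 chords.
C has 60 beats and chords last 6 each, so 10 chords.
D has 105 beats and chords last 3 each, so 35 chords.
E has 90 beats and chords last 3 each, so 30 chords.
F has 45 beats and chords last 1 each, so 45 chords.
Total: 45 + 4 + 10 + 35 + 30 + 45 = 169.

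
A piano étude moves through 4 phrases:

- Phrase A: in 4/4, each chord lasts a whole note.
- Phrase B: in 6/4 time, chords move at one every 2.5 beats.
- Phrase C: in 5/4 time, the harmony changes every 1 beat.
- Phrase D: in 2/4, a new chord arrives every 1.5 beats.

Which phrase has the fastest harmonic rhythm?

A: each chord is 4 beats in 4/4, so 1 per bar.
B: each chord is 2.5 beats in 6/4, so 2.4 per bar.
C: each chord is 1 beat in 5/4, so 5 per bar.
D: each chord is 1.5 beats in 2/4, so 4/3 per bar.
Fastest is C at 5 chords/bar.

Phrase C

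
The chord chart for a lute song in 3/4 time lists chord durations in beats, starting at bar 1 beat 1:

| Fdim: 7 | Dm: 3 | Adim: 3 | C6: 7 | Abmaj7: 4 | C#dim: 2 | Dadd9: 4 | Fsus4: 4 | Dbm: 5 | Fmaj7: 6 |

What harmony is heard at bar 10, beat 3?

Beat 3 of bar 10 is beat (10−1)×3 + 3 = 30 overall.
Running totals: Fdim ends at 7, Dm ends at 10, Adim ends at 13, C6 ends at 20, Abmaj7 ends at 24, C#dim ends at 26, Dadd9 ends at 30.
Beat 30 falls within Dadd9.

Dadd9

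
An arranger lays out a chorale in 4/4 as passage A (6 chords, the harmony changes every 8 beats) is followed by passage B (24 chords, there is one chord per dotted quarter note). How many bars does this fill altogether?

21 bars

A: 6 × 8 = 48 beats = 12 bars.
B: 24 × 1.5 = 36 beats = 9 bars.
Total: 12 + 9 = 21 bars.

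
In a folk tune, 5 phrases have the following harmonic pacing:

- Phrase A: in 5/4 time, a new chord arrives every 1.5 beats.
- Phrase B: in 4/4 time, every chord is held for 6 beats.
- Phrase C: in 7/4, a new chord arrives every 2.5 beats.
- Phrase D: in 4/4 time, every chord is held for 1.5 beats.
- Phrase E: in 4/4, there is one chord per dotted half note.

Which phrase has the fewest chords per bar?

A: 5 beats/bar ÷ 1.5 beats/chord = 10/3 chords/bar.
B: 4 beats/bar ÷ 6 beats/chord = 2/3 chords/bar.
C: 7 beats/bar ÷ 2.5 beats/chord = 2.8 chords/bar.
D: 4 beats/bar ÷ 1.5 beats/chord = 8/3 chords/bar.
E: 4 beats/bar ÷ 3 beats/chord = 4/3 chords/bar.
Slowest is B at 2/3 chords/bar.

Phrase B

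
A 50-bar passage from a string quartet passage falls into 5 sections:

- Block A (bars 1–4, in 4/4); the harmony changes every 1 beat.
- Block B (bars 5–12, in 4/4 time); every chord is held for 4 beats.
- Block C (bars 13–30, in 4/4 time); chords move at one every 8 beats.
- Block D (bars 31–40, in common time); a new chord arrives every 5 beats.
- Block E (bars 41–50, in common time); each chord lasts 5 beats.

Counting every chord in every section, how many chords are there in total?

49 chords

A: 4 bars × 4 beats = 16 beats; 1 beat/chord → 16 chords.
B: 8 bars × 4 beats = 32 beats; 4 beats/chord → 8 chords.
C: 18 bars × 4 beats = 72 beats; 8 beats/chord → 9 chords.
D: 10 bars × 4 beats = 40 beats; 5 beats/chord → 8 chords.
E: 10 bars × 4 beats = 40 beats; 5 beats/chord → 8 chords.
Total: 16 + 8 + 9 + 8 + 8 = 49.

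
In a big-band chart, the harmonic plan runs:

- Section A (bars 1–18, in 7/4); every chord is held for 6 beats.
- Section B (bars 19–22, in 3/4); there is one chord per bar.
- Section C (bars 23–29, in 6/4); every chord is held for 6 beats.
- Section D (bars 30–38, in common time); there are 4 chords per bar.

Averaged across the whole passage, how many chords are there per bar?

A: 18 × 7 = 126 beats ÷ 6 = 21 chords.
B: 4 × 3 = 12 beats ÷ 3 = 4 chords.
C: 7 × 6 = 42 beats ÷ 6 = 7 chords.
D: 9 × 4 = 36 beats ÷ 1 = 36 chords.
Overall: 68 chords over 38 bars → 68/38 = 34/19 chords per bar.

34/19 chords per bar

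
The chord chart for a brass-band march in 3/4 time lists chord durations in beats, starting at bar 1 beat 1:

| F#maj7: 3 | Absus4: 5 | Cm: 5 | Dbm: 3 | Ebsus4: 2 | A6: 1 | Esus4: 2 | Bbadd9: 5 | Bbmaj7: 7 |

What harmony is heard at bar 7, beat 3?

Esus4

Beat 3 of bar 7 is beat (7−1)×3 + 3 = 21 overall.
Running totals: F#maj7 ends at 3, Absus4 ends at 8, Cm ends at 13, Dbm ends at 16, Ebsus4 ends at 18, A6 ends at 19, Esus4 ends at 21.
Beat 21 falls within Esus4.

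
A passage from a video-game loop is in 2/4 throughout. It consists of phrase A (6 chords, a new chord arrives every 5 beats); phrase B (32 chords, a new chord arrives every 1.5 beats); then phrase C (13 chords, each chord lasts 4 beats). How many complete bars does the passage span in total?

65 bars

A: 6 × 5 = 30 beats = 15 bars.
B: 32 × 1.5 = 48 beats = 24 bars.
C: 13 × 4 = 52 beats = 26 bars.
Total: 15 + 24 + 26 = 65 bars.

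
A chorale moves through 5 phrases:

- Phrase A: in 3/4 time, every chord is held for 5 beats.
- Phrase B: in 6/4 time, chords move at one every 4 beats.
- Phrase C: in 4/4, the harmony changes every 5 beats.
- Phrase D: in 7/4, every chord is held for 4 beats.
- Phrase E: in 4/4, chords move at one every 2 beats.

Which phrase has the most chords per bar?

A: each chord is 5 beats in 3/4, so 0.6 per bar.
B: each chord is 4 beats in 6/4, so 1.5 per bar.
C: each chord is 5 beats in 4/4, so 0.8 per bar.
D: each chord is 4 beats in 7/4, so 1.75 per bar.
E: each chord is 2 beats in 4/4, so 2 per bar.
Fastest is E at 2 chords/bar.

Phrase E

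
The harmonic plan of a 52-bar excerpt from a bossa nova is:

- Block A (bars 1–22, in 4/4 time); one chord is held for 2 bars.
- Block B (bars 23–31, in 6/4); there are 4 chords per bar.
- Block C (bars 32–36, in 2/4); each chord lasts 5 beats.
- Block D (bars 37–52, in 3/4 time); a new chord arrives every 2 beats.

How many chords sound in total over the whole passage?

A: 22 bars × 4 beats = 88 beats; 8 beats/chord → 11 chords.
B: 9 bars × 6 beats = 54 beats; 1.5 beats/chord → 36 chords.
C: 5 bars × 2 beats = 10 beats; 5 beats/chord → 2 chords.
D: 16 bars × 3 beats = 48 beats; 2 beats/chord → 24 chords.
Total: 11 + 36 + 2 + 24 = 73.

73 chords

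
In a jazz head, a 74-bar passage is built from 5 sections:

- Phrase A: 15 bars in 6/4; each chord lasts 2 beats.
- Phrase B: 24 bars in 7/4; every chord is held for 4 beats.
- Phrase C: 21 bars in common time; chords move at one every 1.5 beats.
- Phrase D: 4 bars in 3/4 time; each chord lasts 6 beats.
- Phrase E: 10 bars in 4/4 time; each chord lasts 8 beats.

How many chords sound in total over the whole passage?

A: 15·6 = 90 beats, 90/2 = 45 chords.
B: 24·7 = 168 beats, 168/4 = 42 chords.
C: 21·4 = 84 beats, 84/1.5 = 56 chords.
D: 4·3 = 12 beats, 12/6 = 2 chords.
E: 10·4 = 40 beats, 40/8 = 5 chords.
Total: 45 + 42 + 56 + 2 + 5 = 150.

150 chords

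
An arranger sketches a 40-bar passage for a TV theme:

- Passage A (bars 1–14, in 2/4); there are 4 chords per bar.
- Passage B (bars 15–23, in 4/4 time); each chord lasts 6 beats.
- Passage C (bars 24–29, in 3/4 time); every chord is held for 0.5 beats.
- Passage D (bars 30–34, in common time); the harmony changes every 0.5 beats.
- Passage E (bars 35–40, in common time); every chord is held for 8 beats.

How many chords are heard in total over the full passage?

A has 28 beats and chords last 0.5 each, so 56 chords.
B has 36 beats and chords last 6 each, so 6 chords.
C has 18 beats and chords last 0.5 each, so 36 chords.
D has 20 beats and chords last 0.5 each, so 40 chords.
E has 24 beats and chords last 8 each, so 3 chords.
Total: 56 + 6 + 36 + 40 + 3 = 141.

141 chords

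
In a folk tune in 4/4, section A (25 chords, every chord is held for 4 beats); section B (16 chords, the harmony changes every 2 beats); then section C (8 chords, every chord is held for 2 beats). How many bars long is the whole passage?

A: 25 × 4 = 100 beats = 25 bars.
B: 16 × 2 = 32 beats = 8 bars.
C: 8 × 2 = 16 beats = 4 bars.
Total: 25 + 8 + 4 = 37 bars.

37 bars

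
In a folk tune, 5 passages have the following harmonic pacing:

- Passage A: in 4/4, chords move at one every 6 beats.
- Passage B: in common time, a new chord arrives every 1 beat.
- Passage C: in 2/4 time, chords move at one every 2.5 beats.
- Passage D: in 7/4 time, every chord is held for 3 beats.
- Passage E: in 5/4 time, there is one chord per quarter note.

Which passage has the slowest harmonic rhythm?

A: each chord is 6 beats in 4/4, so 2/3 per bar.
B: each chord is 1 beat in 4/4, so 4 per bar.
C: each chord is 2.5 beats in 2/4, so 0.8 per bar.
D: each chord is 3 beats in 7/4, so 7/3 per bar.
E: each chord is 1 beat in 5/4, so 5 per bar.
Slowest is A at 2/3 chords/bar.

Passage A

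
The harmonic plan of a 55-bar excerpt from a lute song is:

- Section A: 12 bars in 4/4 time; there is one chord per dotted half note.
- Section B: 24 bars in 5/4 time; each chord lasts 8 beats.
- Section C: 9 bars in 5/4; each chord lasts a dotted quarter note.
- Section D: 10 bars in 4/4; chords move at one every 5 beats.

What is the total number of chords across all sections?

69 chords

A: 12·4 = 48 beats, 48/3 = 16 chords.
B: 24·5 = 120 beats, 120/8 = 15 chords.
C: 9·5 = 45 beats, 45/1.5 = 30 chords.
D: 10·4 = 40 beats, 40/5 = 8 chords.
Total: 16 + 15 + 30 + 8 = 69.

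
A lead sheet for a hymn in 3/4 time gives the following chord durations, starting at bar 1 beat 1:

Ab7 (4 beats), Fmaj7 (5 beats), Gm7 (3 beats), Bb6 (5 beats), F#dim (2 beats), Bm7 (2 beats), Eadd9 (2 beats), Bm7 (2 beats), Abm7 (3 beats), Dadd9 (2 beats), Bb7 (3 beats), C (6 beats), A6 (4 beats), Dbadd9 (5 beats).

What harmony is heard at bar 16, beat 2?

Dbadd9

Beat 2 of bar 16 is beat (16−1)×3 + 2 = 47 overall.
Running totals: Ab7 ends at 4, Fmaj7 ends at 9, Gm7 ends at 12, Bb6 ends at 17, F#dim ends at 19, Bm7 ends at 21, Eadd9 ends at 23, Bm7 ends at 25, Abm7 ends at 28, Dadd9 ends at 30, Bb7 ends at 33, C ends at 39, A6 ends at 43, Dbadd9 ends at 48.
Beat 47 falls within Dbadd9.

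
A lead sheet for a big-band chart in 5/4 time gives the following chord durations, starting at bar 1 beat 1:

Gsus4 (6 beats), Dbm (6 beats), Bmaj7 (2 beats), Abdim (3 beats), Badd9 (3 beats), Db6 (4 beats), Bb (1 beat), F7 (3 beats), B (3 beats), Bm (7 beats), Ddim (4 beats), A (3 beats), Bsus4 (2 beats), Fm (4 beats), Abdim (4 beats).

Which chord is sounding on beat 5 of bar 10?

Beat 5 of bar 10 is beat (10−1)×5 + 5 = 50 overall.
Running totals: Gsus4 ends at 6, Dbm ends at 12, Bmaj7 ends at 14, Abdim ends at 17, Badd9 ends at 20, Db6 ends at 24, Bb ends at 25, F7 ends at 28, B ends at 31, Bm ends at 38, Ddim ends at 42, A ends at 45, Bsus4 ends at 47, Fm ends at 51.
Beat 50 falls within Fm.

Fm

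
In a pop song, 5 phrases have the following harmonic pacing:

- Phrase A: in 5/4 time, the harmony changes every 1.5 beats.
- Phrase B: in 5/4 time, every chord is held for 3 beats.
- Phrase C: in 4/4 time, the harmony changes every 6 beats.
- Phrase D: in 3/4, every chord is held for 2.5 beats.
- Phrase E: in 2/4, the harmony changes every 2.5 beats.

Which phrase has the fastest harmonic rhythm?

A: 5 beats/bar ÷ 1.5 beats/chord = 10/3 chords/bar.
B: 5 beats/bar ÷ 3 beats/chord = 5/3 chords/bar.
C: 4 beats/bar ÷ 6 beats/chord = 2/3 chords/bar.
D: 3 beats/bar ÷ 2.5 beats/chord = 1.2 chords/bar.
E: 2 beats/bar ÷ 2.5 beats/chord = 0.8 chords/bar.
Fastest is A at 10/3 chords/bar.

Phrase A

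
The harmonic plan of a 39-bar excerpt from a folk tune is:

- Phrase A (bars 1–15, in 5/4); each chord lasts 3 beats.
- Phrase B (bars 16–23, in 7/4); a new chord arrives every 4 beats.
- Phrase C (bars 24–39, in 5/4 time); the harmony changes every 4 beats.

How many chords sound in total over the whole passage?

A: 15 bars × 5 beats = 75 beats; 3 beats/chord → 25 chords.
B: 8 bars × 7 beats = 56 beats; 4 beats/chord → 14 chords.
C: 16 bars × 5 beats = 80 beats; 4 beats/chord → 20 chords.
Total: 25 + 14 + 20 = 59.

59 chords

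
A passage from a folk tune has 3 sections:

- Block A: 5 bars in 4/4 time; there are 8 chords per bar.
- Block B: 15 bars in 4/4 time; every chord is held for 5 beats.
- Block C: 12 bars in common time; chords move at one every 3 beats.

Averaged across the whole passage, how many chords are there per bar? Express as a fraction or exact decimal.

2.125 chords per bar

A: 5 bars of 4 beats is 20 beats; at 0.5 beats each that's 40 chords.
B: 15 bars of 4 beats is 60 beats; at 5 beats each that's 12 chords.
C: 12 bars of 4 beats is 48 beats; at 3 beats each that's 16 chords.
Overall: 68 chords over 32 bars → 68/32 = 2.125 chords per bar.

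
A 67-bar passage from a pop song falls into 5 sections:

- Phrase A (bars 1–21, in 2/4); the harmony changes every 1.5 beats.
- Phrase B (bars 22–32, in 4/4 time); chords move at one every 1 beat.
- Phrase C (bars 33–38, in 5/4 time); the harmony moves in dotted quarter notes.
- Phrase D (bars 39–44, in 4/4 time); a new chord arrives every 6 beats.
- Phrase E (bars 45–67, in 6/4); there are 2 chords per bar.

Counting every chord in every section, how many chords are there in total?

A has 42 beats and chords last 1.5 each, so 28 chords.
B has 44 beats and chords last 1 each, so 44 chords.
C has 30 beats and chords last 1.5 each, so 20 chords.
D has 24 beats and chords last 6 each, so 4 chords.
E has 138 beats and chords last 3 each, so 46 chords.
Total: 28 + 44 + 20 + 4 + 46 = 142.

142 chords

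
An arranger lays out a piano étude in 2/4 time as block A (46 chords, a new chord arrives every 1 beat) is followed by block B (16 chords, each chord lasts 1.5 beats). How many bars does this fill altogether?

A: 46 × 1 = 46 beats = 23 bars.
B: 16 × 1.5 = 24 beats = 12 bars.
Total: 23 + 12 = 35 bars.

35 bars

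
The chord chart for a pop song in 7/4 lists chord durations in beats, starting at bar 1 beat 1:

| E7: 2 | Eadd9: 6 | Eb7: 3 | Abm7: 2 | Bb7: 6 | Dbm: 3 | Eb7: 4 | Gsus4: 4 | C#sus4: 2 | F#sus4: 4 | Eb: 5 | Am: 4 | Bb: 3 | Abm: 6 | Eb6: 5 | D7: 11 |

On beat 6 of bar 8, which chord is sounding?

Eb6

Beat 6 of bar 8 is beat (8−1)×7 + 6 = 55 overall.
Running totals: E7 ends at 2, Eadd9 ends at 8, Eb7 ends at 11, Abm7 ends at 13, Bb7 ends at 19, Dbm ends at 22, Eb7 ends at 26, Gsus4 ends at 30, C#sus4 ends at 32, F#sus4 ends at 36, Eb ends at 41, Am ends at 45, Bb ends at 48, Abm ends at 54, Eb6 ends at 59.
Beat 55 falls within Eb6.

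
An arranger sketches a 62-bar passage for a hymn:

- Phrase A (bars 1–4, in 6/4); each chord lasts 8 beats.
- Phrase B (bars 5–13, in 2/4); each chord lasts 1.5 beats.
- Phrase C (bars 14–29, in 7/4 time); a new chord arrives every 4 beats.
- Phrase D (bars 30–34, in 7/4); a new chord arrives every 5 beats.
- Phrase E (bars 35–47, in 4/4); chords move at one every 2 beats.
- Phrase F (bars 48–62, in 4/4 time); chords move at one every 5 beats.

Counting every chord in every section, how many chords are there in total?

88 chords

A: 4·6 = 24 beats, 24/8 = 3 chords.
B: 9·2 = 18 beats, 18/1.5 = 12 chords.
C: 16·7 = 112 beats, 112/4 = 28 chords.
D: 5·7 = 35 beats, 35/5 = 7 chords.
E: 13·4 = 52 beats, 52/2 = 26 chords.
F: 15·4 = 60 beats, 60/5 = 12 chords.
Total: 3 + 12 + 28 + 7 + 26 + 12 = 88.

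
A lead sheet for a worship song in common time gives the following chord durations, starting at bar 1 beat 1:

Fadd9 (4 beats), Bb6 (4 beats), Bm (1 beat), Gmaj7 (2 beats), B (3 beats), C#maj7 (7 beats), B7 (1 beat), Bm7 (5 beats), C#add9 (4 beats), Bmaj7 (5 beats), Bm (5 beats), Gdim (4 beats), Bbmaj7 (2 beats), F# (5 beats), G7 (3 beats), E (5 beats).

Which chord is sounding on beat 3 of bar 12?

Bbmaj7

Beat 3 of bar 12 is beat (12−1)×4 + 3 = 47 overall.
Running totals: Fadd9 ends at 4, Bb6 ends at 8, Bm ends at 9, Gmaj7 ends at 11, B ends at 14, C#maj7 ends at 21, B7 ends at 22, Bm7 ends at 27, C#add9 ends at 31, Bmaj7 ends at 36, Bm ends at 41, Gdim ends at 45, Bbmaj7 ends at 47.
Beat 47 falls within Bbmaj7.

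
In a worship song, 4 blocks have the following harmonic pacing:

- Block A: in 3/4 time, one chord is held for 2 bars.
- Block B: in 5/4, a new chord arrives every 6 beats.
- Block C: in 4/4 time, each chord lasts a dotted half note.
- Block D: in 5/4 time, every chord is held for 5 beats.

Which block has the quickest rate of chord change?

A: each chord is 6 beats in 3/4, so 0.5 per bar.
B: each chord is 6 beats in 5/4, so 5/6 per bar.
C: each chord is 3 beats in 4/4, so 4/3 per bar.
D: each chord is 5 beats in 5/4, so 1 per bar.
Fastest is C at 4/3 chords/bar.

Block C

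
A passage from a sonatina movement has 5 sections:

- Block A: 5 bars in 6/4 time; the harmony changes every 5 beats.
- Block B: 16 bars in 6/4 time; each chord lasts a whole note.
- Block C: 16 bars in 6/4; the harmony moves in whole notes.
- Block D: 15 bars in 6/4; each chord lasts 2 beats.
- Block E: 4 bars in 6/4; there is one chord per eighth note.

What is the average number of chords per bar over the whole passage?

2.625 chords per bar

A: 5 bars of 6 beats is 30 beats; at 5 beats each that's 6 chords.
B: 16 bars of 6 beats is 96 beats; at 4 beats each that's 24 chords.
C: 16 bars of 6 beats is 96 beats; at 4 beats each that's 24 chords.
D: 15 bars of 6 beats is 90 beats; at 2 beats each that's 45 chords.
E: 4 bars of 6 beats is 24 beats; at 0.5 beats each that's 48 chords.
Overall: 147 chords over 56 bars → 147/56 = 2.625 chords per bar.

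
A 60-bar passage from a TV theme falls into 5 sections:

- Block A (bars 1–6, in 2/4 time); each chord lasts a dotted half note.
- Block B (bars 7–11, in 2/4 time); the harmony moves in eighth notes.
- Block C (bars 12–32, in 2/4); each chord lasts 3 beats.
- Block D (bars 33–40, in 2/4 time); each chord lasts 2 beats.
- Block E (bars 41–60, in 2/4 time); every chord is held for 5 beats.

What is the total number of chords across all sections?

A: 6·2 = 12 beats, 12/3 = 4 chords.
B: 5·2 = 10 beats, 10/0.5 = 20 chords.
C: 21·2 = 42 beats, 42/3 = 14 chords.
D: 8·2 = 16 beats, 16/2 = 8 chords.
E: 20·2 = 40 beats, 40/5 = 8 chords.
Total: 4 + 20 + 14 + 8 + 8 = 54.

54 chords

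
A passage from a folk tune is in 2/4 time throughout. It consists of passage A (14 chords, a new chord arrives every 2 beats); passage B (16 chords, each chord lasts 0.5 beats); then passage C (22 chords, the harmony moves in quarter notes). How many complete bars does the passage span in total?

29 bars

A: 14 × 2 = 28 beats = 14 bars.
B: 16 × 0.5 = 8 beats = 4 bars.
C: 22 × 1 = 22 beats = 11 bars.
Total: 14 + 4 + 11 = 29 bars.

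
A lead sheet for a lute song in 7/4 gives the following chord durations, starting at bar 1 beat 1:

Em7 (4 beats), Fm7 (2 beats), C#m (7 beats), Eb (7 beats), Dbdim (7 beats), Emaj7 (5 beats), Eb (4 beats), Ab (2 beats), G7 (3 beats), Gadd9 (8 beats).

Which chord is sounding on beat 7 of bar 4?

Emaj7

Beat 7 of bar 4 is beat (4−1)×7 + 7 = 28 overall.
Running totals: Em7 ends at 4, Fm7 ends at 6, C#m ends at 13, Eb ends at 20, Dbdim ends at 27, Emaj7 ends at 32.
Beat 28 falls within Emaj7.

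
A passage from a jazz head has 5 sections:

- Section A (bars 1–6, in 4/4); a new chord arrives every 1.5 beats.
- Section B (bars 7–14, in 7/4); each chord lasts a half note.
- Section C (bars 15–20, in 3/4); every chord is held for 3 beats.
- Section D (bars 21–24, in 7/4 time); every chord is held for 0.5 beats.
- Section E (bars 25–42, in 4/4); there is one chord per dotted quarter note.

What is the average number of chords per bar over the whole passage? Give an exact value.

A: 6 bars of 4 beats is 24 beats; at 1.5 beats each that's 16 chords.
B: 8 bars of 7 beats is 56 beats; at 2 beats each that's 28 chords.
C: 6 bars of 3 beats is 18 beats; at 3 beats each that's 6 chords.
D: 4 bars of 7 beats is 28 beats; at 0.5 beats each that's 56 chords.
E: 18 bars of 4 beats is 72 beats; at 1.5 beats each that's 48 chords.
Overall: 154 chords over 42 bars → 154/42 = 11/3 chords per bar.

11/3 chords per bar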